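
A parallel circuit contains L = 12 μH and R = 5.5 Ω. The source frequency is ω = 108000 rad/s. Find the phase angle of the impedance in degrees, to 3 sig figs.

X_L = ωL = 1.30 Ω
Parallel: admittances add. Y = 1/R + 1/(jωL)
Y = (0.182 − j0.772) S
|Y| = 0.793 S → |Z| = 1/|Y| = 1.26 Ω, ∠Z = −∠Y = 76.7°

76.7°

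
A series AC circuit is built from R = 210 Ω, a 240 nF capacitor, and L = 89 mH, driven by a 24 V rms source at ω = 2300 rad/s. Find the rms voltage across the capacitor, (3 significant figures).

X_L = ωL = 205 Ω
X_C = 1/(ωC) = 1810 Ω
Net reactance X = X_L − X_C = -1610 Ω
Z = 210 − j1610 Ω
|Z| = √(210² + 1610²) = 1620 Ω
I = V/|Z| = 14.8 mA
V_C = I·|Z_C| = 0.0148 × 1810 = 26.8 V

26.8 V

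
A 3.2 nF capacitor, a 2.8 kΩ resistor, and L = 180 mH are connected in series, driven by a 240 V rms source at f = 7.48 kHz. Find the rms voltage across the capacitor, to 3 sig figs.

ω = 2πf = 47000 rad/s
X_L = ωL = 8460 Ω
X_C = 1/(ωC) = 6650 Ω
Net reactance X = X_L − X_C = 1810 Ω
Z = 2800 + j1810 Ω
|Z| = √(2800² + 1810²) = 3330 Ω
I = V/|Z| = 72.0 mA
V_C = I·|Z_C| = 0.0720 × 6650 = 479 V

479 V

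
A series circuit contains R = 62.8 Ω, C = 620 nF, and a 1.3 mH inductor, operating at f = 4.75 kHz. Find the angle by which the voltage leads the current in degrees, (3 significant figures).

ω = 2πf = 29850 rad/s
X_L = ωL = 38.8 Ω
X_C = 1/(ωC) = 54.0 Ω
Net reactance X = X_L − X_C = -15.2 Ω
Z = 62.8 − j15.2 Ω
|Z| = √(62.8² + 15.2²) = 64.6 Ω
∠Z = arctan(-15.2/62.8) = -13.6°

-13.6°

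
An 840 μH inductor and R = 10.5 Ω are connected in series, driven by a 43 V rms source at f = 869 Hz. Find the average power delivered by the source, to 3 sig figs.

ω = 2πf = 5460 rad/s
X_L = ωL = 4.59 Ω
Z = 10.5 + j4.59 Ω
|Z| = √(10.5² + 4.59²) = 11.5 Ω
∠Z = arctan(4.59/10.5) = 23.6°
I = V/|Z| = 3.75 A
P = VI cos φ = 43 × 3.75 × cos(23.6°) = 148 W

148 W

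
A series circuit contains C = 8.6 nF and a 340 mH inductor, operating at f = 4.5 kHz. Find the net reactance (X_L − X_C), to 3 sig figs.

ω = 2πf = 28270 rad/s
X_L = ωL = 9610 Ω
X_C = 1/(ωC) = 4110 Ω
X = 9610 − 4110 = 5500 Ω

5500 Ω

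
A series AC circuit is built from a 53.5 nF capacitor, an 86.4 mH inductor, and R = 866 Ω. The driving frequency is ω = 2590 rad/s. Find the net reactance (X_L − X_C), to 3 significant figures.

X_L = ωL = 224 Ω
X_C = 1/(ωC) = 7220 Ω
X = 224 − 7220 = -6990 Ω

-6990 Ω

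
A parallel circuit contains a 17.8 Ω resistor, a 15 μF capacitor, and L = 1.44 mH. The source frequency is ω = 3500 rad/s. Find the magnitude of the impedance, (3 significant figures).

6.40 Ω

X_L = ωL = 5.04 Ω
X_C = 1/(ωC) = 19.0 Ω
Parallel: admittances add. Y = 1/R + 1/(jωL) + jωC
Y = (0.0562 − j0.146) S
|Y| = 0.156 S → |Z| = 1/|Y| = 6.40 Ω, ∠Z = −∠Y = 68.9°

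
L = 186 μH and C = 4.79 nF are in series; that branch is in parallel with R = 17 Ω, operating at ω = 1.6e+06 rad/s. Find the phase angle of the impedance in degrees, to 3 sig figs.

5.81°

X_L = ωL = 298 Ω
X_C = 1/(ωC) = 130 Ω
Branch 1: Z₁ = R = 17.0 Ω
Branch 2 (series LC): Z₂ = j(X_L − X_C) = j167 Ω
Parallel: Z = Z₁Z₂/(Z₁+Z₂), |Z| = 16.9 Ω, ∠Z = 5.81°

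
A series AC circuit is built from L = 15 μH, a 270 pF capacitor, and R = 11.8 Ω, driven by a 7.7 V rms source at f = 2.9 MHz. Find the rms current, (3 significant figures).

ω = 2πf = 1.822e+07 rad/s
X_L = ωL = 273 Ω
X_C = 1/(ωC) = 203 Ω
Net reactance X = X_L − X_C = 70.1 Ω
Z = 11.8 + j70.1 Ω
|Z| = √(11.8² + 70.1²) = 71.0 Ω
I = V/|Z| = 7.7/71.0 = 108 mA

108 mA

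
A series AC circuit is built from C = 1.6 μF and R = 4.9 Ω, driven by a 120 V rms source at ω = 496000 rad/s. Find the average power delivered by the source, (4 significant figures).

X_C = 1/(ωC) = 1.260 Ω
Z = 4.900 − j1.260 Ω
|Z| = √(4.900² + 1.260²) = 5.059 Ω
∠Z = arctan(-1.260/4.900) = -14.42°
I = V/|Z| = 23.72 A
P = VI cos φ = 120 × 23.72 × cos(-14.42°) = 2.756 kW

2.756 kW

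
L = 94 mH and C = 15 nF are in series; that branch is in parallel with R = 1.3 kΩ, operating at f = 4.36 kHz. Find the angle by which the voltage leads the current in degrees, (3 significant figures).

83.8°

ω = 2πf = 27390 rad/s
X_L = ωL = 2580 Ω
X_C = 1/(ωC) = 2430 Ω
Branch 1: Z₁ = R = 1300 Ω
Branch 2 (series LC): Z₂ = j(X_L − X_C) = j142 Ω
Parallel: Z = Z₁Z₂/(Z₁+Z₂), |Z| = 141 Ω, ∠Z = 83.8°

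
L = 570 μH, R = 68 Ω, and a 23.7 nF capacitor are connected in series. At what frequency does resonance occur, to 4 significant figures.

43.30 kHz

ω₀ = 1/√(LC) = 1/√(0.00057 × 2.37e-08) = 272100 rad/s
f₀ = ω₀/(2π) = 43.30 kHz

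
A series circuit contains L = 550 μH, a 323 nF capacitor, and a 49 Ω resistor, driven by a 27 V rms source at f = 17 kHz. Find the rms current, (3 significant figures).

ω = 2πf = 106800 rad/s
X_L = ωL = 58.7 Ω
X_C = 1/(ωC) = 29.0 Ω
Net reactance X = X_L − X_C = 29.8 Ω
Z = 49.0 + j29.8 Ω
|Z| = √(49.0² + 29.8²) = 57.3 Ω
I = V/|Z| = 27/57.3 = 471 mA

471 mA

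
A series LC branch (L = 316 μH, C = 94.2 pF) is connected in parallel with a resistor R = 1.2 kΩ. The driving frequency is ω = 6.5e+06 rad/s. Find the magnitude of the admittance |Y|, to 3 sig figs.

X_L = ωL = 2050 Ω
X_C = 1/(ωC) = 1630 Ω
Branch 1: Z₁ = R = 1200 Ω
Branch 2 (series LC): Z₂ = j(X_L − X_C) = j421 Ω
Parallel: Z = Z₁Z₂/(Z₁+Z₂), |Z| = 397 Ω, ∠Z = 70.7°
|Y| = 1/|Z| = 2.52 mS

2.52 mS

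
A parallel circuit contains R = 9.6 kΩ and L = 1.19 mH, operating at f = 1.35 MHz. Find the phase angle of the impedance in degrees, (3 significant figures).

43.6°

ω = 2πf = 8.482e+06 rad/s
X_L = ωL = 10100 Ω
Parallel: admittances add. Y = 1/R + 1/(jωL)
Y = (0.000104 − j9.91e-05) S
|Y| = 0.000144 S → |Z| = 1/|Y| = 6960 Ω, ∠Z = −∠Y = 43.6°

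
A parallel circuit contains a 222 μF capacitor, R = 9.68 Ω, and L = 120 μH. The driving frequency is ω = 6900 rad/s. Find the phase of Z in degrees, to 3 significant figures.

-72.3°

X_L = ωL = 0.828 Ω
X_C = 1/(ωC) = 0.653 Ω
Parallel: admittances add. Y = 1/R + 1/(jωL) + jωC
Y = (0.103 + j0.324) S
|Y| = 0.340 S → |Z| = 1/|Y| = 2.94 Ω, ∠Z = −∠Y = -72.3°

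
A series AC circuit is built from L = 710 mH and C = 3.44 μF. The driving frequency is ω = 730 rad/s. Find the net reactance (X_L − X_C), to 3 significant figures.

120 Ω

X_L = ωL = 518 Ω
X_C = 1/(ωC) = 398 Ω
X = 518 − 398 = 120 Ω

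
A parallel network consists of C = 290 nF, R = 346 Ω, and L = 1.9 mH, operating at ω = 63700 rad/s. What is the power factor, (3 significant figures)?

X_L = ωL = 121 Ω
X_C = 1/(ωC) = 54.1 Ω
Parallel: admittances add. Y = 1/R + 1/(jωL) + jωC
Y = (0.00289 + j0.0102) S
|Y| = 0.0106 S → |Z| = 1/|Y| = 94.2 Ω, ∠Z = −∠Y = -74.2°
cos φ = cos(-74.2°) = 0.272

0.272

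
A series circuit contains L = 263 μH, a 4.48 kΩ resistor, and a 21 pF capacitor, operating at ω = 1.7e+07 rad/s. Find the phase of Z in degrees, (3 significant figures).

20.4°

X_L = ωL = 4470 Ω
X_C = 1/(ωC) = 2800 Ω
Net reactance X = X_L − X_C = 1670 Ω
Z = 4480 + j1670 Ω
|Z| = √(4480² + 1670²) = 4780 Ω
∠Z = arctan(1670/4480) = 20.4°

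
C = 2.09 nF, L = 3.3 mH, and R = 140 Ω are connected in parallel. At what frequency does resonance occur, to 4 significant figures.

60.60 kHz

ω₀ = 1/√(LC) = 1/√(0.0033 × 2.09e-09) = 380800 rad/s
f₀ = ω₀/(2π) = 60.60 kHz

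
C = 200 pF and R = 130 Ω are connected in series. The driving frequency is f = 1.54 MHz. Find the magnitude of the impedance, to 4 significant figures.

532.8 Ω

ω = 2πf = 9.676e+06 rad/s
X_C = 1/(ωC) = 516.7 Ω
Z = 130.0 − j516.7 Ω
|Z| = √(130.0² + 516.7²) = 532.8 Ω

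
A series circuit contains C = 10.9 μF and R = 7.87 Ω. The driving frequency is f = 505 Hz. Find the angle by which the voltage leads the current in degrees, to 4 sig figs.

ω = 2πf = 3173 rad/s
X_C = 1/(ωC) = 28.91 Ω
Z = 7.870 − j28.91 Ω
|Z| = √(7.870² + 28.91²) = 29.97 Ω
∠Z = arctan(-28.91/7.870) = -74.77°

-74.77°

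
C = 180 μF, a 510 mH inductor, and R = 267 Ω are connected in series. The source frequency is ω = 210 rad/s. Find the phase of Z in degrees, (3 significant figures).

X_L = ωL = 107 Ω
X_C = 1/(ωC) = 26.5 Ω
Net reactance X = X_L − X_C = 80.6 Ω
Z = 267 + j80.6 Ω
|Z| = √(267² + 80.6²) = 279 Ω
∠Z = arctan(80.6/267) = 16.8°

16.8°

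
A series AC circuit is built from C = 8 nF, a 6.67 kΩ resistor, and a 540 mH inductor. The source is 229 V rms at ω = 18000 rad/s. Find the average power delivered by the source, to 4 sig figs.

X_L = ωL = 9720 Ω
X_C = 1/(ωC) = 6944 Ω
Net reactance X = X_L − X_C = 2776 Ω
Z = 6670 + j2776 Ω
|Z| = √(6670² + 2776²) = 7224 Ω
∠Z = arctan(2776/6670) = 22.59°
I = V/|Z| = 31.70 mA
P = VI cos φ = 229 × 0.03170 × cos(22.59°) = 6.702 W

6.702 W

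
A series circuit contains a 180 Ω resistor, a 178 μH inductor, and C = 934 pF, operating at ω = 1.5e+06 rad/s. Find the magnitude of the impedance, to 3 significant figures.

X_L = ωL = 267 Ω
X_C = 1/(ωC) = 714 Ω
Net reactance X = X_L − X_C = -447 Ω
Z = 180 − j447 Ω
|Z| = √(180² + 447²) = 482 Ω

482 Ω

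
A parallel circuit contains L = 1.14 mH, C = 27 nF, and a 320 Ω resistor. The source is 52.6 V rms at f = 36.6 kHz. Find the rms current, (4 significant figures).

207.1 mA

ω = 2πf = 230000 rad/s
X_L = ωL = 262.2 Ω
X_C = 1/(ωC) = 161.1 Ω
Parallel: admittances add. Y = 1/R + 1/(jωL) + jωC
Y = (0.003125 + j0.002395) S
|Y| = 0.003937 S → |Z| = 1/|Y| = 254.0 Ω, ∠Z = −∠Y = -37.46°
I = V/|Z| = 52.6/254.0 = 207.1 mA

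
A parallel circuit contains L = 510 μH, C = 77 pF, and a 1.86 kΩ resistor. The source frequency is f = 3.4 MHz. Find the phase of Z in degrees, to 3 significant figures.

-70.9°

ω = 2πf = 2.136e+07 rad/s
X_L = ωL = 10900 Ω
X_C = 1/(ωC) = 608 Ω
Parallel: admittances add. Y = 1/R + 1/(jωL) + jωC
Y = (0.000538 + j0.00155) S
|Y| = 0.00164 S → |Z| = 1/|Y| = 608 Ω, ∠Z = −∠Y = -70.9°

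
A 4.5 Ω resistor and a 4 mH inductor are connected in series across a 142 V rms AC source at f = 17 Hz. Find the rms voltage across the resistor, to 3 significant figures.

ω = 2πf = 106.8 rad/s
X_L = ωL = 0.427 Ω
Z = 4.50 + j0.427 Ω
|Z| = √(4.50² + 0.427²) = 4.52 Ω
I = V/|Z| = 31.4 A
V_R = I·|Z_R| = 31.4 × 4.50 = 141 V

141 V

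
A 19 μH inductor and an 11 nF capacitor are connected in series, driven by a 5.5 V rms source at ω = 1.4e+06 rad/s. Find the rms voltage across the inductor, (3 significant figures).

3.82 V

X_L = ωL = 26.6 Ω
X_C = 1/(ωC) = 64.9 Ω
Net reactance X = X_L − X_C = -38.3 Ω
Z = − j38.3 Ω
|Z| = √(0² + 38.3²) = 38.3 Ω
I = V/|Z| = 143 mA
V_L = I·|Z_L| = 0.143 × 26.6 = 3.82 V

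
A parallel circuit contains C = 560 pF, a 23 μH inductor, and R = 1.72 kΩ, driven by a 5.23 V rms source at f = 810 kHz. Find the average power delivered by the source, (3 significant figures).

ω = 2πf = 5.089e+06 rad/s
X_L = ωL = 117 Ω
X_C = 1/(ωC) = 351 Ω
Parallel: admittances add. Y = 1/R + 1/(jωL) + jωC
Y = (0.000581 − j0.00569) S
|Y| = 0.00572 S → |Z| = 1/|Y| = 175 Ω, ∠Z = −∠Y = 84.2°
I = V/|Z| = 29.9 mA
P = VI cos φ = 5.23 × 0.0299 × cos(84.2°) = 15.9 mW

15.9 mW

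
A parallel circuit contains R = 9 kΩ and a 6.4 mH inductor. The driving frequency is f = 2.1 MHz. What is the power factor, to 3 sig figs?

ω = 2πf = 1.319e+07 rad/s
X_L = ωL = 84400 Ω
Parallel: admittances add. Y = 1/R + 1/(jωL)
Y = (0.000111 − j1.18e-05) S
|Y| = 0.000112 S → |Z| = 1/|Y| = 8950 Ω, ∠Z = −∠Y = 6.08°
cos φ = cos(6.08°) = 0.994

0.994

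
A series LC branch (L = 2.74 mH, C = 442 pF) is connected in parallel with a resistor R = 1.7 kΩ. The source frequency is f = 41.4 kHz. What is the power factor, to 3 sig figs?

ω = 2πf = 260100 rad/s
X_L = ωL = 713 Ω
X_C = 1/(ωC) = 8700 Ω
Branch 1: Z₁ = R = 1700 Ω
Branch 2 (series LC): Z₂ = j(X_L − X_C) = −j7980 Ω
Parallel: Z = Z₁Z₂/(Z₁+Z₂), |Z| = 1660 Ω, ∠Z = -12.0°
cos φ = cos(-12.0°) = 0.978

0.978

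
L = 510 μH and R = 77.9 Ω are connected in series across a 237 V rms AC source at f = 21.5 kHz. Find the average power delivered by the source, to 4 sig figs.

ω = 2πf = 135100 rad/s
X_L = ωL = 68.90 Ω
Z = 77.90 + j68.90 Ω
|Z| = √(77.90² + 68.90²) = 104.0 Ω
∠Z = arctan(68.90/77.90) = 41.49°
I = V/|Z| = 2.279 A
P = VI cos φ = 237 × 2.279 × cos(41.49°) = 404.6 W

404.6 W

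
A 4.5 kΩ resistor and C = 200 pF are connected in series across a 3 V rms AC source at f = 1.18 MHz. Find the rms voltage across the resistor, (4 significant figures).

2.967 V

ω = 2πf = 7.414e+06 rad/s
X_C = 1/(ωC) = 674.4 Ω
Z = 4500 − j674.4 Ω
|Z| = √(4500² + 674.4²) = 4550 Ω
I = V/|Z| = 659.3 μA
V_R = I·|Z_R| = 0.0006593 × 4500 = 2.967 V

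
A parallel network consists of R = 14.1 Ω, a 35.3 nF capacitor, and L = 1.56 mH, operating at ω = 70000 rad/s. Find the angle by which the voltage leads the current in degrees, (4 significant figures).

5.386°

X_L = ωL = 109.2 Ω
X_C = 1/(ωC) = 404.7 Ω
Parallel: admittances add. Y = 1/R + 1/(jωL) + jωC
Y = (0.07092 − j0.006687) S
|Y| = 0.07124 S → |Z| = 1/|Y| = 14.04 Ω, ∠Z = −∠Y = 5.386°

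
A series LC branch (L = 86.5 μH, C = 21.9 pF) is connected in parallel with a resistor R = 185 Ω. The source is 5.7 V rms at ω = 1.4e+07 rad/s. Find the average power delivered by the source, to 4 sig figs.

175.6 mW

X_L = ωL = 1211 Ω
X_C = 1/(ωC) = 3262 Ω
Branch 1: Z₁ = R = 185.0 Ω
Branch 2 (series LC): Z₂ = j(X_L − X_C) = −j2051 Ω
Parallel: Z = Z₁Z₂/(Z₁+Z₂), |Z| = 184.3 Ω, ∠Z = -5.155°
I = V/|Z| = 30.94 mA
P = VI cos φ = 5.7 × 0.03094 × cos(-5.155°) = 175.6 mW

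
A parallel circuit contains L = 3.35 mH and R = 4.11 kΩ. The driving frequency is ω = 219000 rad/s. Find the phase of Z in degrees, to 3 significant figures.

X_L = ωL = 734 Ω
Parallel: admittances add. Y = 1/R + 1/(jωL)
Y = (0.000243 − j0.00136) S
|Y| = 0.00138 S → |Z| = 1/|Y| = 722 Ω, ∠Z = −∠Y = 79.9°

79.9°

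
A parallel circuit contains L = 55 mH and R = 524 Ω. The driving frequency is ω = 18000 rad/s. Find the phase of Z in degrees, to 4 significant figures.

27.89°

X_L = ωL = 990.0 Ω
Parallel: admittances add. Y = 1/R + 1/(jωL)
Y = (0.001908 − j0.001010) S
|Y| = 0.002159 S → |Z| = 1/|Y| = 463.1 Ω, ∠Z = −∠Y = 27.89°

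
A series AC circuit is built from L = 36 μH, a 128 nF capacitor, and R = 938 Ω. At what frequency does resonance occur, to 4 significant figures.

ω₀ = 1/√(LC) = 1/√(3.6e-05 × 1.28e-07) = 465800 rad/s
f₀ = ω₀/(2π) = 74.14 kHz

74.14 kHz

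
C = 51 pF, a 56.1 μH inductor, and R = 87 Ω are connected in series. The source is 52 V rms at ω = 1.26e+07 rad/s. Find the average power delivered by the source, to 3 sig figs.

323 mW

X_L = ωL = 707 Ω
X_C = 1/(ωC) = 1560 Ω
Net reactance X = X_L − X_C = -849 Ω
Z = 87.0 − j849 Ω
|Z| = √(87.0² + 849²) = 854 Ω
∠Z = arctan(-849/87.0) = -84.2°
I = V/|Z| = 60.9 mA
P = VI cos φ = 52 × 0.0609 × cos(-84.2°) = 323 mW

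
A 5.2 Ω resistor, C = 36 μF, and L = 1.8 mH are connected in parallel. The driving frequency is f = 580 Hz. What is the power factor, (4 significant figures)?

0.9939

ω = 2πf = 3644 rad/s
X_L = ωL = 6.560 Ω
X_C = 1/(ωC) = 7.622 Ω
Parallel: admittances add. Y = 1/R + 1/(jωL) + jωC
Y = (0.1923 − j0.02125) S
|Y| = 0.1935 S → |Z| = 1/|Y| = 5.169 Ω, ∠Z = −∠Y = 6.307°
cos φ = cos(6.307°) = 0.9939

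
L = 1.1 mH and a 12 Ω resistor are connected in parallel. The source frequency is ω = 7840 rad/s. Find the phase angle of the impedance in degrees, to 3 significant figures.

54.3°

X_L = ωL = 8.62 Ω
Parallel: admittances add. Y = 1/R + 1/(jωL)
Y = (0.0833 − j0.116) S
|Y| = 0.143 S → |Z| = 1/|Y| = 7.00 Ω, ∠Z = −∠Y = 54.3°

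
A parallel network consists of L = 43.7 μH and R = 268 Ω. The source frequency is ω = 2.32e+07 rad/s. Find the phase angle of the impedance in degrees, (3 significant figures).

14.8°

X_L = ωL = 1010 Ω
Parallel: admittances add. Y = 1/R + 1/(jωL)
Y = (0.00373 − j0.000986) S
|Y| = 0.00386 S → |Z| = 1/|Y| = 259 Ω, ∠Z = −∠Y = 14.8°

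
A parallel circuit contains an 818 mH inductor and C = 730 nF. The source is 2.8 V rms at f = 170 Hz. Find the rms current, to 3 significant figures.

1.02 mA

ω = 2πf = 1068 rad/s
X_L = ωL = 874 Ω
X_C = 1/(ωC) = 1280 Ω
Parallel: admittances add. Y = 1/(jωL) + jωC
Y = (0 − j0.000365) S
|Y| = 0.000365 S → |Z| = 1/|Y| = 2740 Ω, ∠Z = −∠Y = 90.0°
I = V/|Z| = 2.8/2740 = 1.02 mA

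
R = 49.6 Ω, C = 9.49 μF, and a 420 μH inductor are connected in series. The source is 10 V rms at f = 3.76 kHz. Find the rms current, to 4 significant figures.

200.4 mA

ω = 2πf = 23620 rad/s
X_L = ωL = 9.922 Ω
X_C = 1/(ωC) = 4.460 Ω
Net reactance X = X_L − X_C = 5.462 Ω
Z = 49.60 + j5.462 Ω
|Z| = √(49.60² + 5.462²) = 49.90 Ω
I = V/|Z| = 10/49.90 = 200.4 mA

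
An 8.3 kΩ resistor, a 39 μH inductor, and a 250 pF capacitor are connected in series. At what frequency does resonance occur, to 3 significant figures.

ω₀ = 1/√(LC) = 1/√(3.9e-05 × 2.5e-10) = 1.013e+07 rad/s
f₀ = ω₀/(2π) = 1.61 MHz

1.61 MHz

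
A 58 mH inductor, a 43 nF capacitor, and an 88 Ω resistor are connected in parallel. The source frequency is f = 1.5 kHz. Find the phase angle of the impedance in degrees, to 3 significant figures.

ω = 2πf = 9425 rad/s
X_L = ωL = 547 Ω
X_C = 1/(ωC) = 2470 Ω
Parallel: admittances add. Y = 1/R + 1/(jωL) + jωC
Y = (0.0114 − j0.00142) S
|Y| = 0.0115 S → |Z| = 1/|Y| = 87.3 Ω, ∠Z = −∠Y = 7.14°

7.14°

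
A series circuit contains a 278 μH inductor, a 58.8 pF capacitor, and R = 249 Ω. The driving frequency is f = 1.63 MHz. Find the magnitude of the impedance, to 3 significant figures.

1210 Ω

ω = 2πf = 1.024e+07 rad/s
X_L = ωL = 2850 Ω
X_C = 1/(ωC) = 1660 Ω
Net reactance X = X_L − X_C = 1190 Ω
Z = 249 + j1190 Ω
|Z| = √(249² + 1190²) = 1210 Ω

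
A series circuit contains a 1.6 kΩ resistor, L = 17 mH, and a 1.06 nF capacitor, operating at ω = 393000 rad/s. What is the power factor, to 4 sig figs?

X_L = ωL = 6681 Ω
X_C = 1/(ωC) = 2400 Ω
Net reactance X = X_L − X_C = 4281 Ω
Z = 1600 + j4281 Ω
|Z| = √(1600² + 4281²) = 4570 Ω
∠Z = arctan(4281/1600) = 69.50°
cos φ = cos(69.50°) = 0.3501

0.3501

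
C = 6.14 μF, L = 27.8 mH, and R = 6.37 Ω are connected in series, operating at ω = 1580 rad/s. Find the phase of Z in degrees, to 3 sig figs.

-83.9°

X_L = ωL = 43.9 Ω
X_C = 1/(ωC) = 103 Ω
Net reactance X = X_L − X_C = -59.2 Ω
Z = 6.37 − j59.2 Ω
|Z| = √(6.37² + 59.2²) = 59.5 Ω
∠Z = arctan(-59.2/6.37) = -83.9°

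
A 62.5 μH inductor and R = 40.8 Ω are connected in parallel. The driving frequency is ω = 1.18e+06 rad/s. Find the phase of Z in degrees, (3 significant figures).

29.0°

X_L = ωL = 73.8 Ω
Parallel: admittances add. Y = 1/R + 1/(jωL)
Y = (0.0245 − j0.0136) S
|Y| = 0.0280 S → |Z| = 1/|Y| = 35.7 Ω, ∠Z = −∠Y = 29.0°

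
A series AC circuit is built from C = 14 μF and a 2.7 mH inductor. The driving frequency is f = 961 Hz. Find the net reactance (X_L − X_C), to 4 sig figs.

4.473 Ω

ω = 2πf = 6038 rad/s
X_L = ωL = 16.30 Ω
X_C = 1/(ωC) = 11.83 Ω
X = 16.30 − 11.83 = 4.473 Ω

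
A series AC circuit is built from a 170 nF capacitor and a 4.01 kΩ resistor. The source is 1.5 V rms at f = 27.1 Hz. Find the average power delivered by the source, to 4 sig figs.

ω = 2πf = 170.3 rad/s
X_C = 1/(ωC) = 34550 Ω
Z = 4010 − j34550 Ω
|Z| = √(4010² + 34550²) = 34780 Ω
∠Z = arctan(-34550/4010) = -83.38°
I = V/|Z| = 43.13 μA
P = VI cos φ = 1.5 × 4.313e-05 × cos(-83.38°) = 7.460 μW

7.460 μW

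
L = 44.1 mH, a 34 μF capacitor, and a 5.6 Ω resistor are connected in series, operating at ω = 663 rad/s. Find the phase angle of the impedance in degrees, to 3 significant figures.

-69.7°

X_L = ωL = 29.2 Ω
X_C = 1/(ωC) = 44.4 Ω
Net reactance X = X_L − X_C = -15.1 Ω
Z = 5.60 − j15.1 Ω
|Z| = √(5.60² + 15.1²) = 16.1 Ω
∠Z = arctan(-15.1/5.60) = -69.7°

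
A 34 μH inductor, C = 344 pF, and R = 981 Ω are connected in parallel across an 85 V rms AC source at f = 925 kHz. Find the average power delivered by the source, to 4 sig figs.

ω = 2πf = 5.812e+06 rad/s
X_L = ωL = 197.6 Ω
X_C = 1/(ωC) = 500.2 Ω
Parallel: admittances add. Y = 1/R + 1/(jωL) + jωC
Y = (0.001019 − j0.003061) S
|Y| = 0.003227 S → |Z| = 1/|Y| = 309.9 Ω, ∠Z = −∠Y = 71.58°
I = V/|Z| = 274.3 mA
P = VI cos φ = 85 × 0.2743 × cos(71.58°) = 7.365 W

7.365 W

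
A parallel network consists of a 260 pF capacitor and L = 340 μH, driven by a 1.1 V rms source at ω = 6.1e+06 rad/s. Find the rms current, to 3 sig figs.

X_L = ωL = 2070 Ω
X_C = 1/(ωC) = 631 Ω
Parallel: admittances add. Y = 1/(jωL) + jωC
Y = (0 + j0.00110) S
|Y| = 0.00110 S → |Z| = 1/|Y| = 906 Ω, ∠Z = −∠Y = -90.0°
I = V/|Z| = 1.1/906 = 1.21 mA

1.21 mA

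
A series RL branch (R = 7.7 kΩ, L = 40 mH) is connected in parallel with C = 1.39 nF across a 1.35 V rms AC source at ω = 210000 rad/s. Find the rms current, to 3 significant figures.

317 μA

X_L = ωL = 8400 Ω
X_C = 1/(ωC) = 3430 Ω
Branch 1 (R+jX_L): Z₁ = 7700 + j8400 Ω, |Z₁| = 11400 Ω
Branch 2 (−jX_C): Z₂ = −j3430 Ω
Parallel: Z = Z₁Z₂/(Z₁+Z₂), |Z| = 4260 Ω, ∠Z = -75.4°
I = V/|Z| = 1.35/4260 = 317 μA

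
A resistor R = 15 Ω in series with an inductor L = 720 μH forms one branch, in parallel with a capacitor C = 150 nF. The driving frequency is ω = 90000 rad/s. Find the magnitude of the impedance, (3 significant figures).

279 Ω

X_L = ωL = 64.8 Ω
X_C = 1/(ωC) = 74.1 Ω
Branch 1 (R+jX_L): Z₁ = 15.0 + j64.8 Ω, |Z₁| = 66.5 Ω
Branch 2 (−jX_C): Z₂ = −j74.1 Ω
Parallel: Z = Z₁Z₂/(Z₁+Z₂), |Z| = 279 Ω, ∠Z = 18.7°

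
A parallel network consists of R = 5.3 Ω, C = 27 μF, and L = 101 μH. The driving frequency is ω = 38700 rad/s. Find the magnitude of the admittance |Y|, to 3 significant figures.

811 mS

X_L = ωL = 3.91 Ω
X_C = 1/(ωC) = 0.957 Ω
Parallel: admittances add. Y = 1/R + 1/(jωL) + jωC
Y = (0.189 + j0.789) S
|Y| = 0.811 S → |Z| = 1/|Y| = 1.23 Ω, ∠Z = −∠Y = -76.6°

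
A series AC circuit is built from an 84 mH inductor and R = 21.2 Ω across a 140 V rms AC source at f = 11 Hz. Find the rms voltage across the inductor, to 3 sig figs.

37.0 V

ω = 2πf = 69.12 rad/s
X_L = ωL = 5.81 Ω
Z = 21.2 + j5.81 Ω
|Z| = √(21.2² + 5.81²) = 22.0 Ω
I = V/|Z| = 6.37 A
V_L = I·|Z_L| = 6.37 × 5.81 = 37.0 V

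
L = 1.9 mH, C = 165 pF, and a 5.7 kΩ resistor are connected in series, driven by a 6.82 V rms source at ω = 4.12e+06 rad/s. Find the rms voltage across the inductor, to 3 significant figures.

6.25 V

X_L = ωL = 7830 Ω
X_C = 1/(ωC) = 1470 Ω
Net reactance X = X_L − X_C = 6360 Ω
Z = 5700 + j6360 Ω
|Z| = √(5700² + 6360²) = 8540 Ω
I = V/|Z| = 799 μA
V_L = I·|Z_L| = 0.000799 × 7830 = 6.25 V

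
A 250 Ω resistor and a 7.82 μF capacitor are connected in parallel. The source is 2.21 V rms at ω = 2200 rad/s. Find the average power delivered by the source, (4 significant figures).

19.54 mW

X_C = 1/(ωC) = 58.13 Ω
Parallel: admittances add. Y = 1/R + jωC
Y = (0.004000 + j0.01720) S
|Y| = 0.01766 S → |Z| = 1/|Y| = 56.62 Ω, ∠Z = −∠Y = -76.91°
I = V/|Z| = 39.03 mA
P = VI cos φ = 2.21 × 0.03903 × cos(-76.91°) = 19.54 mW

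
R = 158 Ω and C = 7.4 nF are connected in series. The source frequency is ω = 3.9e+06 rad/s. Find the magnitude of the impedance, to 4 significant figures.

161.8 Ω

X_C = 1/(ωC) = 34.65 Ω
Z = 158.0 − j34.65 Ω
|Z| = √(158.0² + 34.65²) = 161.8 Ω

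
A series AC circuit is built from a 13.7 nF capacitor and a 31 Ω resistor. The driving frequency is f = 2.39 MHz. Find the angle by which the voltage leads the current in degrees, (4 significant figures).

ω = 2πf = 1.502e+07 rad/s
X_C = 1/(ωC) = 4.861 Ω
Z = 31.00 − j4.861 Ω
|Z| = √(31.00² + 4.861²) = 31.38 Ω
∠Z = arctan(-4.861/31.00) = -8.911°

-8.911°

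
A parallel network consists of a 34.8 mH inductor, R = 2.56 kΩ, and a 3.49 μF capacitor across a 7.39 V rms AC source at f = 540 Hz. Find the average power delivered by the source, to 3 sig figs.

21.3 mW

ω = 2πf = 3393 rad/s
X_L = ωL = 118 Ω
X_C = 1/(ωC) = 84.5 Ω
Parallel: admittances add. Y = 1/R + 1/(jωL) + jωC
Y = (0.000391 + j0.00337) S
|Y| = 0.00339 S → |Z| = 1/|Y| = 295 Ω, ∠Z = −∠Y = -83.4°
I = V/|Z| = 25.1 mA
P = VI cos φ = 7.39 × 0.0251 × cos(-83.4°) = 21.3 mW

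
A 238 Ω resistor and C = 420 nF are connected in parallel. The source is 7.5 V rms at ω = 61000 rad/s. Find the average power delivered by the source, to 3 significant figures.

236 mW

X_C = 1/(ωC) = 39.0 Ω
Parallel: admittances add. Y = 1/R + jωC
Y = (0.00420 + j0.0256) S
|Y| = 0.0260 S → |Z| = 1/|Y| = 38.5 Ω, ∠Z = −∠Y = -80.7°
I = V/|Z| = 195 mA
P = VI cos φ = 7.5 × 0.195 × cos(-80.7°) = 236 mW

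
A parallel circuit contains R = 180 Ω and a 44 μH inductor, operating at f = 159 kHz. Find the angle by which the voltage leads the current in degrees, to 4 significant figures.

ω = 2πf = 999000 rad/s
X_L = ωL = 43.96 Ω
Parallel: admittances add. Y = 1/R + 1/(jωL)
Y = (0.005556 − j0.02275) S
|Y| = 0.02342 S → |Z| = 1/|Y| = 42.70 Ω, ∠Z = −∠Y = 76.28°

76.28°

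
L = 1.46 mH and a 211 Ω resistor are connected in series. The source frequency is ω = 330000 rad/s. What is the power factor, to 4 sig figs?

X_L = ωL = 481.8 Ω
Z = 211.0 + j481.8 Ω
|Z| = √(211.0² + 481.8²) = 526.0 Ω
∠Z = arctan(481.8/211.0) = 66.35°
cos φ = cos(66.35°) = 0.4012

0.4012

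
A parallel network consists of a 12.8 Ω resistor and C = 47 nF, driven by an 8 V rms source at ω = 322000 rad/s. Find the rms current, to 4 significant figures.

X_C = 1/(ωC) = 66.08 Ω
Parallel: admittances add. Y = 1/R + jωC
Y = (0.07812 + j0.01513) S
|Y| = 0.07958 S → |Z| = 1/|Y| = 12.57 Ω, ∠Z = −∠Y = -10.96°
I = V/|Z| = 8/12.57 = 636.6 mA

636.6 mA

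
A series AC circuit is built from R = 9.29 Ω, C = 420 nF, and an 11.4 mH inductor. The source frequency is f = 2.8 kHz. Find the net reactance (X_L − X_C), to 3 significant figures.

65.2 Ω

ω = 2πf = 17590 rad/s
X_L = ωL = 201 Ω
X_C = 1/(ωC) = 135 Ω
X = 201 − 135 = 65.2 Ω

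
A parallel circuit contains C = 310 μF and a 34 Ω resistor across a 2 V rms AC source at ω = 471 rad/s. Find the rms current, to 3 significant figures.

X_C = 1/(ωC) = 6.85 Ω
Parallel: admittances add. Y = 1/R + jωC
Y = (0.0294 + j0.146) S
|Y| = 0.149 S → |Z| = 1/|Y| = 6.71 Ω, ∠Z = −∠Y = -78.6°
I = V/|Z| = 2/6.71 = 298 mA

298 mA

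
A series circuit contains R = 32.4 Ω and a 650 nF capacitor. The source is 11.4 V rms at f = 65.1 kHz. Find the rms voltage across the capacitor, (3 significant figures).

1.31 V

ω = 2πf = 409000 rad/s
X_C = 1/(ωC) = 3.76 Ω
Z = 32.4 − j3.76 Ω
|Z| = √(32.4² + 3.76²) = 32.6 Ω
I = V/|Z| = 350 mA
V_C = I·|Z_C| = 0.350 × 3.76 = 1.31 V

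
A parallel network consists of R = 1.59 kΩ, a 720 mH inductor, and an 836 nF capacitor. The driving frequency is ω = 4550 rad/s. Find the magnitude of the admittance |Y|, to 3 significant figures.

3.55 mS

X_L = ωL = 3280 Ω
X_C = 1/(ωC) = 263 Ω
Parallel: admittances add. Y = 1/R + 1/(jωL) + jωC
Y = (0.000629 + j0.00350) S
|Y| = 0.00355 S → |Z| = 1/|Y| = 281 Ω, ∠Z = −∠Y = -79.8°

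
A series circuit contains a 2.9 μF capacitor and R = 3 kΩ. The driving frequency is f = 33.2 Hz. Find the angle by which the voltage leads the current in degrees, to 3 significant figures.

ω = 2πf = 208.6 rad/s
X_C = 1/(ωC) = 1650 Ω
Z = 3000 − j1650 Ω
|Z| = √(3000² + 1650²) = 3430 Ω
∠Z = arctan(-1650/3000) = -28.9°

-28.9°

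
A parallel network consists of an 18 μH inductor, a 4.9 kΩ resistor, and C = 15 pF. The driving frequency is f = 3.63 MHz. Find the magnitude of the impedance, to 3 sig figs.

ω = 2πf = 2.281e+07 rad/s
X_L = ωL = 411 Ω
X_C = 1/(ωC) = 2920 Ω
Parallel: admittances add. Y = 1/R + 1/(jωL) + jωC
Y = (0.000204 − j0.00209) S
|Y| = 0.00210 S → |Z| = 1/|Y| = 475 Ω, ∠Z = −∠Y = 84.4°

475 Ω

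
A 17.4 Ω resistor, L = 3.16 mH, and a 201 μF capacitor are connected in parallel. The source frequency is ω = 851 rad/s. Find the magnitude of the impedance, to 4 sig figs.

4.788 Ω

X_L = ωL = 2.689 Ω
X_C = 1/(ωC) = 5.846 Ω
Parallel: admittances add. Y = 1/R + 1/(jωL) + jωC
Y = (0.05747 − j0.2008) S
|Y| = 0.2089 S → |Z| = 1/|Y| = 4.788 Ω, ∠Z = −∠Y = 74.03°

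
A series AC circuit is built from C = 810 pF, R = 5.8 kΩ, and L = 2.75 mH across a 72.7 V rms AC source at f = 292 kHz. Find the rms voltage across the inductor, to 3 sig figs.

50.5 V

ω = 2πf = 1.835e+06 rad/s
X_L = ωL = 5050 Ω
X_C = 1/(ωC) = 673 Ω
Net reactance X = X_L − X_C = 4370 Ω
Z = 5800 + j4370 Ω
|Z| = √(5800² + 4370²) = 7260 Ω
I = V/|Z| = 10.0 mA
V_L = I·|Z_L| = 0.0100 × 5050 = 50.5 V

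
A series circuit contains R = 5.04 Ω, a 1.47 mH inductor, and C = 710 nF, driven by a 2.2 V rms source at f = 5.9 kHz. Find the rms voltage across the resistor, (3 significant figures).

0.643 V

ω = 2πf = 37070 rad/s
X_L = ωL = 54.5 Ω
X_C = 1/(ωC) = 38.0 Ω
Net reactance X = X_L − X_C = 16.5 Ω
Z = 5.04 + j16.5 Ω
|Z| = √(5.04² + 16.5²) = 17.3 Ω
I = V/|Z| = 128 mA
V_R = I·|Z_R| = 0.128 × 5.04 = 0.643 V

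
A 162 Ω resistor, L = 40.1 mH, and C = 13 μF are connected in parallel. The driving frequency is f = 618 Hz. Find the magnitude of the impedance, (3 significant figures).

22.5 Ω

ω = 2πf = 3883 rad/s
X_L = ωL = 156 Ω
X_C = 1/(ωC) = 19.8 Ω
Parallel: admittances add. Y = 1/R + 1/(jωL) + jωC
Y = (0.00617 + j0.0441) S
|Y| = 0.0445 S → |Z| = 1/|Y| = 22.5 Ω, ∠Z = −∠Y = -82.0°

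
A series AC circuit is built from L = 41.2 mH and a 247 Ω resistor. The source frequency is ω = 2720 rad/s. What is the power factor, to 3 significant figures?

X_L = ωL = 112 Ω
Z = 247 + j112 Ω
|Z| = √(247² + 112²) = 271 Ω
∠Z = arctan(112/247) = 24.4°
cos φ = cos(24.4°) = 0.911

0.911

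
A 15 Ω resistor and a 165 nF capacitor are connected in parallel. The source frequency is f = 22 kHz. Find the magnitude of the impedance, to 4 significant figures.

ω = 2πf = 138200 rad/s
X_C = 1/(ωC) = 43.84 Ω
Parallel: admittances add. Y = 1/R + jωC
Y = (0.06667 + j0.02281) S
|Y| = 0.07046 S → |Z| = 1/|Y| = 14.19 Ω, ∠Z = −∠Y = -18.89°

14.19 Ω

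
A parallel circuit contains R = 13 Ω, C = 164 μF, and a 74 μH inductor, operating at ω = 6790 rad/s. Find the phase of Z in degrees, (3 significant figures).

X_L = ωL = 0.502 Ω
X_C = 1/(ωC) = 0.898 Ω
Parallel: admittances add. Y = 1/R + 1/(jωL) + jωC
Y = (0.0769 − j0.877) S
|Y| = 0.880 S → |Z| = 1/|Y| = 1.14 Ω, ∠Z = −∠Y = 85.0°

85.0°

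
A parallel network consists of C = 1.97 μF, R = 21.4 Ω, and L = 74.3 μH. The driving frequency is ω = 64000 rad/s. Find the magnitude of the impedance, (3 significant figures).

10.4 Ω

X_L = ωL = 4.76 Ω
X_C = 1/(ωC) = 7.93 Ω
Parallel: admittances add. Y = 1/R + 1/(jωL) + jωC
Y = (0.0467 − j0.0842) S
|Y| = 0.0963 S → |Z| = 1/|Y| = 10.4 Ω, ∠Z = −∠Y = 61.0°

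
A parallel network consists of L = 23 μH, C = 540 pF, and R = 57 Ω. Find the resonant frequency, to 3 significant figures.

1.43 MHz

ω₀ = 1/√(LC) = 1/√(2.3e-05 × 5.4e-10) = 8.973e+06 rad/s
f₀ = ω₀/(2π) = 1.43 MHz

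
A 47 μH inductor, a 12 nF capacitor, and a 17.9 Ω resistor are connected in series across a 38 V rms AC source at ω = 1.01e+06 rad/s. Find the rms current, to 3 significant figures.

966 mA

X_L = ωL = 47.5 Ω
X_C = 1/(ωC) = 82.5 Ω
Net reactance X = X_L − X_C = -35.0 Ω
Z = 17.9 − j35.0 Ω
|Z| = √(17.9² + 35.0²) = 39.3 Ω
I = V/|Z| = 38/39.3 = 966 mA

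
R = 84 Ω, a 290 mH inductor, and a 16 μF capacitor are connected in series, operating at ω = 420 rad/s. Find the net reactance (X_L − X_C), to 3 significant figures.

-27.0 Ω

X_L = ωL = 122 Ω
X_C = 1/(ωC) = 149 Ω
X = 122 − 149 = -27.0 Ω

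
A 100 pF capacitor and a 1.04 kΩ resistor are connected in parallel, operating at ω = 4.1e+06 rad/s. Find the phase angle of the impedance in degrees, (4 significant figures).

-23.09°

X_C = 1/(ωC) = 2439 Ω
Parallel: admittances add. Y = 1/R + jωC
Y = (0.0009615 + j0.0004100) S
|Y| = 0.001045 S → |Z| = 1/|Y| = 956.7 Ω, ∠Z = −∠Y = -23.09°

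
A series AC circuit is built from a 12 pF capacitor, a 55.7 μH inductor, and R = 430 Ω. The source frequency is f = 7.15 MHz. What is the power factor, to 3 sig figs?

0.553

ω = 2πf = 4.492e+07 rad/s
X_L = ωL = 2500 Ω
X_C = 1/(ωC) = 1850 Ω
Net reactance X = X_L − X_C = 647 Ω
Z = 430 + j647 Ω
|Z| = √(430² + 647²) = 777 Ω
∠Z = arctan(647/430) = 56.4°
cos φ = cos(56.4°) = 0.553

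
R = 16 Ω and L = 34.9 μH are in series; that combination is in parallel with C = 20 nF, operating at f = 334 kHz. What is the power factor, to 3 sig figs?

0.0979

ω = 2πf = 2.099e+06 rad/s
X_L = ωL = 73.2 Ω
X_C = 1/(ωC) = 23.8 Ω
Branch 1 (R+jX_L): Z₁ = 16.0 + j73.2 Ω, |Z₁| = 75.0 Ω
Branch 2 (−jX_C): Z₂ = −j23.8 Ω
Parallel: Z = Z₁Z₂/(Z₁+Z₂), |Z| = 34.4 Ω, ∠Z = -84.4°
cos φ = cos(-84.4°) = 0.0979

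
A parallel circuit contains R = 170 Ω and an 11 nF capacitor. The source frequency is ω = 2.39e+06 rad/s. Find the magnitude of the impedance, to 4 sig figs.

37.12 Ω

X_C = 1/(ωC) = 38.04 Ω
Parallel: admittances add. Y = 1/R + jωC
Y = (0.005882 + j0.02629) S
|Y| = 0.02694 S → |Z| = 1/|Y| = 37.12 Ω, ∠Z = −∠Y = -77.39°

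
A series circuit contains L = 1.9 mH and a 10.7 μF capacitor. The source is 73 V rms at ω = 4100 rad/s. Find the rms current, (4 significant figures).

4.865 A

X_L = ωL = 7.790 Ω
X_C = 1/(ωC) = 22.79 Ω
Net reactance X = X_L − X_C = -15.00 Ω
Z = − j15.00 Ω
|Z| = √(0² + 15.00²) = 15.00 Ω
I = V/|Z| = 73/15.00 = 4.865 A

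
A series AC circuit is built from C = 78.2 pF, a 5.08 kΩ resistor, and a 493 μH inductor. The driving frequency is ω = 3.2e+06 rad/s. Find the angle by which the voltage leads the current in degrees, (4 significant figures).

-25.46°

X_L = ωL = 1578 Ω
X_C = 1/(ωC) = 3996 Ω
Net reactance X = X_L − X_C = -2419 Ω
Z = 5080 − j2419 Ω
|Z| = √(5080² + 2419²) = 5626 Ω
∠Z = arctan(-2419/5080) = -25.46°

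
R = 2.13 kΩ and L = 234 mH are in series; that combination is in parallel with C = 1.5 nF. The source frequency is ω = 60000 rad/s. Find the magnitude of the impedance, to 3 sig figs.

43600 Ω

X_L = ωL = 14000 Ω
X_C = 1/(ωC) = 11100 Ω
Branch 1 (R+jX_L): Z₁ = 2130 + j14000 Ω, |Z₁| = 14200 Ω
Branch 2 (−jX_C): Z₂ = −j11100 Ω
Parallel: Z = Z₁Z₂/(Z₁+Z₂), |Z| = 43600 Ω, ∠Z = -62.6°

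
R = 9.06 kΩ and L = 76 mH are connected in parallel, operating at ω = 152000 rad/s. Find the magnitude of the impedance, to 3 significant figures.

X_L = ωL = 11600 Ω
Parallel: admittances add. Y = 1/R + 1/(jωL)
Y = (0.000110 − j8.66e-05) S
|Y| = 0.000140 S → |Z| = 1/|Y| = 7130 Ω, ∠Z = −∠Y = 38.1°

7130 Ω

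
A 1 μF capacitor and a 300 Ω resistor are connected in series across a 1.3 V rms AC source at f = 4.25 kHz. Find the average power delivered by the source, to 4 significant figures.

ω = 2πf = 26700 rad/s
X_C = 1/(ωC) = 37.45 Ω
Z = 300.0 − j37.45 Ω
|Z| = √(300.0² + 37.45²) = 302.3 Ω
∠Z = arctan(-37.45/300.0) = -7.115°
I = V/|Z| = 4.300 mA
P = VI cos φ = 1.3 × 0.004300 × cos(-7.115°) = 5.547 mW

5.547 mW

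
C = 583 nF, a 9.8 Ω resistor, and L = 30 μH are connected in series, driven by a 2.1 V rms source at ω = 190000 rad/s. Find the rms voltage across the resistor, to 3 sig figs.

X_L = ωL = 5.70 Ω
X_C = 1/(ωC) = 9.03 Ω
Net reactance X = X_L − X_C = -3.33 Ω
Z = 9.80 − j3.33 Ω
|Z| = √(9.80² + 3.33²) = 10.3 Ω
I = V/|Z| = 203 mA
V_R = I·|Z_R| = 0.203 × 9.80 = 1.99 V

1.99 V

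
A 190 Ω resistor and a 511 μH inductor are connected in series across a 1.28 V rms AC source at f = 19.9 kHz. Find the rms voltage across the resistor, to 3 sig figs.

1.21 V

ω = 2πf = 125000 rad/s
X_L = ωL = 63.9 Ω
Z = 190 + j63.9 Ω
|Z| = √(190² + 63.9²) = 200 Ω
I = V/|Z| = 6.39 mA
V_R = I·|Z_R| = 0.00639 × 190 = 1.21 V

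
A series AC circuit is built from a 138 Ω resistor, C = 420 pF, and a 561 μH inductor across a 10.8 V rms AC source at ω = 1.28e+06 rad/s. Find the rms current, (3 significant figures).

9.39 mA

X_L = ωL = 718 Ω
X_C = 1/(ωC) = 1860 Ω
Net reactance X = X_L − X_C = -1140 Ω
Z = 138 − j1140 Ω
|Z| = √(138² + 1140²) = 1150 Ω
I = V/|Z| = 10.8/1150 = 9.39 mA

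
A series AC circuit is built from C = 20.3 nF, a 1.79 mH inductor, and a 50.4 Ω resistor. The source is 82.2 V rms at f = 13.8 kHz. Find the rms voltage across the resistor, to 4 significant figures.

ω = 2πf = 86710 rad/s
X_L = ωL = 155.2 Ω
X_C = 1/(ωC) = 568.1 Ω
Net reactance X = X_L − X_C = -412.9 Ω
Z = 50.40 − j412.9 Ω
|Z| = √(50.40² + 412.9²) = 416.0 Ω
I = V/|Z| = 197.6 mA
V_R = I·|Z_R| = 0.1976 × 50.40 = 9.959 V

9.959 V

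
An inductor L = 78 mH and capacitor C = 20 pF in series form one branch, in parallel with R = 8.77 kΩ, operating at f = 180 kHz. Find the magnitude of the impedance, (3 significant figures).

ω = 2πf = 1.131e+06 rad/s
X_L = ωL = 88200 Ω
X_C = 1/(ωC) = 44200 Ω
Branch 1: Z₁ = R = 8770 Ω
Branch 2 (series LC): Z₂ = j(X_L − X_C) = j44000 Ω
Parallel: Z = Z₁Z₂/(Z₁+Z₂), |Z| = 8600 Ω, ∠Z = 11.3°

8600 Ω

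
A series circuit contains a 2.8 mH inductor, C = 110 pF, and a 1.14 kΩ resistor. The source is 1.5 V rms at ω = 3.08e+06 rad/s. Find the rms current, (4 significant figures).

X_L = ωL = 8624 Ω
X_C = 1/(ωC) = 2952 Ω
Net reactance X = X_L − X_C = 5672 Ω
Z = 1140 + j5672 Ω
|Z| = √(1140² + 5672²) = 5786 Ω
I = V/|Z| = 1.5/5786 = 259.3 μA

259.3 μA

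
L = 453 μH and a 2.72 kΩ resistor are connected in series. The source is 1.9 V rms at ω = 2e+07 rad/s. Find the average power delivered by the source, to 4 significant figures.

109.7 μW

X_L = ωL = 9060 Ω
Z = 2720 + j9060 Ω
|Z| = √(2720² + 9060²) = 9459 Ω
∠Z = arctan(9060/2720) = 73.29°
I = V/|Z| = 200.9 μA
P = VI cos φ = 1.9 × 0.0002009 × cos(73.29°) = 109.7 μW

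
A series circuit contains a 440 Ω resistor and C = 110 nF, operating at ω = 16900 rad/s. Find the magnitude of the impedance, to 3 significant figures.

695 Ω

X_C = 1/(ωC) = 538 Ω
Z = 440 − j538 Ω
|Z| = √(440² + 538²) = 695 Ω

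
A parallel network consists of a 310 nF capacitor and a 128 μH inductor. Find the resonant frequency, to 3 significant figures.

25.3 kHz

ω₀ = 1/√(LC) = 1/√(0.000128 × 3.1e-07) = 158800 rad/s
f₀ = ω₀/(2π) = 25.3 kHz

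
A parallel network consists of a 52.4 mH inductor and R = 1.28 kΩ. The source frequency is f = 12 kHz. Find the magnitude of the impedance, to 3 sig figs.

1220 Ω

ω = 2πf = 75400 rad/s
X_L = ωL = 3950 Ω
Parallel: admittances add. Y = 1/R + 1/(jωL)
Y = (0.000781 − j0.000253) S
|Y| = 0.000821 S → |Z| = 1/|Y| = 1220 Ω, ∠Z = −∠Y = 18.0°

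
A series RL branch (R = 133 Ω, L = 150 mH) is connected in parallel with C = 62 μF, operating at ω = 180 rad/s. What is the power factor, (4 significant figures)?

0.5974

X_L = ωL = 27.00 Ω
X_C = 1/(ωC) = 89.61 Ω
Branch 1 (R+jX_L): Z₁ = 133.0 + j27.00 Ω, |Z₁| = 135.7 Ω
Branch 2 (−jX_C): Z₂ = −j89.61 Ω
Parallel: Z = Z₁Z₂/(Z₁+Z₂), |Z| = 82.73 Ω, ∠Z = -53.32°
cos φ = cos(-53.32°) = 0.5974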